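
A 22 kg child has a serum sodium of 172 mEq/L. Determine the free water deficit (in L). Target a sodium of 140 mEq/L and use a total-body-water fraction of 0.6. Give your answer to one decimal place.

3.0 L

TBW = 0.6 · 22 = 13.2 L
Free water deficit = TBW · (Na/140 − 1)
= 13.2 · (172/140 − 1)
= 13.2 · 0.2286
= 3.02 L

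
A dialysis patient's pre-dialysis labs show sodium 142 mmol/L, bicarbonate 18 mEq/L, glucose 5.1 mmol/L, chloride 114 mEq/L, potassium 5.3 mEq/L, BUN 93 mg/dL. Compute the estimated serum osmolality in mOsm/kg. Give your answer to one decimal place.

Calculated osmolality = 2·Na + glucose + BUN/2.8
= 2·142 + 5.1 + 93/2.8
= 284 + 5.10 + 33.21
= 322.31 mOsm/kg

322.3 mOsm/kg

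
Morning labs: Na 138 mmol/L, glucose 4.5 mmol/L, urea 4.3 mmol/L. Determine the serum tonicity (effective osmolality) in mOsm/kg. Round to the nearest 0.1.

Effective osmolality excludes urea (freely permeant across cell membranes):
2·Na + glucose
= 2·138 + 4.5
= 276 + 4.5
= 280.5 mOsm/kg

280.5 mOsm/kg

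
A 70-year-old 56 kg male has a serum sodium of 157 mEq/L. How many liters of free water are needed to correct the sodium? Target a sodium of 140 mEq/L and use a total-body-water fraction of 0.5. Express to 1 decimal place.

TBW = 0.5 · 56 = 28 L
Free water deficit = TBW · (Na/140 − 1)
= 28 · (157/140 − 1)
= 28 · 0.1214
= 3.4 L

3.4 L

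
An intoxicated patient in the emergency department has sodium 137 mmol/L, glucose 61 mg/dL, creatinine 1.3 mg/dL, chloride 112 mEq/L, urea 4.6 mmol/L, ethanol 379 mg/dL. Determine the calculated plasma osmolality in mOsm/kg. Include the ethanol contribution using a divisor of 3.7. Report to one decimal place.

Calculated osmolality = 2·Na + glucose/18 + urea + ethanol/3.7
= 2·137 + 61/18 + 4.6 + 379/3.7
= 274 + 3.39 + 4.60 + 102.43
= 384.42 mOsm/kg

384.4 mOsm/kg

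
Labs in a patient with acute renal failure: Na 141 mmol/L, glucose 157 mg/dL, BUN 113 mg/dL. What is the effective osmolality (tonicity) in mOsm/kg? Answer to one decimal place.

Effective osmolality excludes urea (freely permeant across cell membranes):
2·Na + glucose/18
= 2·141 + 157/18
= 282 + 8.72
= 290.72 mOsm/kg

290.7 mOsm/kg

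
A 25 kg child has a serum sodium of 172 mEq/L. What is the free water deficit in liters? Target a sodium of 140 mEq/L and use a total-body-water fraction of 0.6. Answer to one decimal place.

TBW = 0.6 · 25 = 15 L
Free water deficit = TBW · (Na/140 − 1)
= 15 · (172/140 − 1)
= 15 · 0.2286
= 3.43 L

3.4 L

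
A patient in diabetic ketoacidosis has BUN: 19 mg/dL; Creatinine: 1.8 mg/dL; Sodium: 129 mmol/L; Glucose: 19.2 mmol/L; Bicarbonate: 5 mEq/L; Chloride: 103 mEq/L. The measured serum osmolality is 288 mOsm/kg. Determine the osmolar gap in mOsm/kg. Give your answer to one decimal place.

4.0 mOsm/kg

Calculated osmolality = 2·Na + glucose + BUN/2.8
= 2·129 + 19.2 + 19/2.8
= 258 + 19.20 + 6.79
= 283.99 mOsm/kg ≈ 284.0 mOsm/kg
Osmolar gap = measured − calculated = 288 − 284.0 = 4.0 mOsm/kg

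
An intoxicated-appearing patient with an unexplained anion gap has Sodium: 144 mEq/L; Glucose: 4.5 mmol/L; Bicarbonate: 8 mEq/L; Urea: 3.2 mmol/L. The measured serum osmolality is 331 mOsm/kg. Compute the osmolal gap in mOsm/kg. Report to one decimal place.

Calculated osmolality = 2·Na + glucose + urea
= 2·144 + 4.5 + 3.2
= 288 + 4.50 + 3.20
= 295.7 mOsm/kg ≈ 295.7 mOsm/kg
Osmolar gap = measured − calculated = 331 − 295.7 = 35.3 mOsm/kg

35.3 mOsm/kg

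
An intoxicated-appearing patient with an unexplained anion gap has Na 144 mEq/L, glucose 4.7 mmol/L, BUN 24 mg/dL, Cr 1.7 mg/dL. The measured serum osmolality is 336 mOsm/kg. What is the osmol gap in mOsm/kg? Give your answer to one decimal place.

34.7 mOsm/kg

Calculated osmolality = 2·Na + glucose + BUN/2.8
= 2·144 + 4.7 + 24/2.8
= 288 + 4.70 + 8.57
= 301.27 mOsm/kg ≈ 301.3 mOsm/kg
Osmolar gap = measured − calculated = 336 − 301.3 = 34.7 mOsm/kg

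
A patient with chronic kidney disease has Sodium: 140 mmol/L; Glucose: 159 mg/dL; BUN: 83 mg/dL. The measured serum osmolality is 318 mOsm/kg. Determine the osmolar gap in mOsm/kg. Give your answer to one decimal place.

-0.5 mOsm/kg

Calculated osmolality = 2·Na + glucose/18 + BUN/2.8
= 2·140 + 159/18 + 83/2.8
= 280 + 8.83 + 29.64
= 318.47 mOsm/kg ≈ 318.5 mOsm/kg
Osmolar gap = measured − calculated = 318 − 318.5 = -0.5 mOsm/kg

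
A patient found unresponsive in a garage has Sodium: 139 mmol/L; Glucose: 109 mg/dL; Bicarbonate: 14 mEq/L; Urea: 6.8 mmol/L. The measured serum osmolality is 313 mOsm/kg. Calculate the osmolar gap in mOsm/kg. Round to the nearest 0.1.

22.1 mOsm/kg

Calculated osmolality = 2·Na + glucose/18 + urea
= 2·139 + 109/18 + 6.8
= 278 + 6.06 + 6.80
= 290.86 mOsm/kg ≈ 290.9 mOsm/kg
Osmolar gap = measured − calculated = 313 − 290.9 = 22.1 mOsm/kg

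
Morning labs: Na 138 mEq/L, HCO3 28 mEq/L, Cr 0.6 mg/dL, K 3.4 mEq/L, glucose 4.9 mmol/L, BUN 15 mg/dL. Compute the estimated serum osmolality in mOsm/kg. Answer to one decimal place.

Calculated osmolality = 2·Na + glucose + BUN/2.8
= 2·138 + 4.9 + 15/2.8
= 276 + 4.90 + 5.36
= 286.26 mOsm/kg

286.3 mOsm/kg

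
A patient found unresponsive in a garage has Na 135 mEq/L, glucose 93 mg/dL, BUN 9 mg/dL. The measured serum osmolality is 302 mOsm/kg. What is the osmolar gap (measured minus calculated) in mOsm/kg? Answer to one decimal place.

23.6 mOsm/kg

Calculated osmolality = 2·Na + glucose/18 + BUN/2.8
= 2·135 + 93/18 + 9/2.8
= 270 + 5.17 + 3.21
= 278.38 mOsm/kg ≈ 278.4 mOsm/kg
Osmolar gap = measured − calculated = 302 − 278.4 = 23.6 mOsm/kg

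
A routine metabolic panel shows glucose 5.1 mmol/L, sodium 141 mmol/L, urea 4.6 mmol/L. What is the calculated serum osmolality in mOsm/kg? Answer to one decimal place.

Calculated osmolality = 2·Na + glucose + urea
= 2·141 + 5.1 + 4.6
= 282 + 5.10 + 4.60
= 291.7 mOsm/kg

291.7 mOsm/kg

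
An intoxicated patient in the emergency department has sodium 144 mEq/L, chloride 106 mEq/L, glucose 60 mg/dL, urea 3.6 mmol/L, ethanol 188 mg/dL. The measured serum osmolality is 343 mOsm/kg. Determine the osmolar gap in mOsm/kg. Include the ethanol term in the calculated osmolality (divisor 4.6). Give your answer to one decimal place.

Calculated osmolality = 2·Na + glucose/18 + urea + ethanol/4.6
= 2·144 + 60/18 + 3.6 + 188/4.6
= 288 + 3.33 + 3.60 + 40.87
= 335.8 mOsm/kg ≈ 335.8 mOsm/kg
Osmolar gap = measured − calculated = 343 − 335.8 = 7.2 mOsm/kg

7.2 mOsm/kg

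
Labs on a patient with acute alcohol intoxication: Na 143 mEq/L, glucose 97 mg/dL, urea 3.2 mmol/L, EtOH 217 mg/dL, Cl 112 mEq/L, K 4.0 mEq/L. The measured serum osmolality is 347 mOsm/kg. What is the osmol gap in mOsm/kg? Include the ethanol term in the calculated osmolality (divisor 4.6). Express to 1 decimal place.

5.2 mOsm/kg

Calculated osmolality = 2·Na + glucose/18 + urea + ethanol/4.6
= 2·143 + 97/18 + 3.2 + 217/4.6
= 286 + 5.39 + 3.20 + 47.17
= 341.76 mOsm/kg ≈ 341.8 mOsm/kg
Osmolar gap = measured − calculated = 347 − 341.8 = 5.2 mOsm/kg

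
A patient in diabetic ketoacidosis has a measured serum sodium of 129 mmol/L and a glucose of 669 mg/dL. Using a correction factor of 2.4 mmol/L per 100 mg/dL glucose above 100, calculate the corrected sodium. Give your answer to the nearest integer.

Corrected Na = measured Na + 2.4 · (glucose − 100)/100
= 129 + 2.4 · (669 − 100)/100
= 129 + 13.7
= 142.7 mmol/L

143 mmol/L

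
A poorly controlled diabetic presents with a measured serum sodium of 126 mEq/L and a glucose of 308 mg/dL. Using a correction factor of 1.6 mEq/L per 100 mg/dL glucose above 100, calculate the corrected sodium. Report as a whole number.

Corrected Na = measured Na + 1.6 · (glucose − 100)/100
= 126 + 1.6 · (308 − 100)/100
= 126 + 3.3
= 129.3 mEq/L

129 mEq/L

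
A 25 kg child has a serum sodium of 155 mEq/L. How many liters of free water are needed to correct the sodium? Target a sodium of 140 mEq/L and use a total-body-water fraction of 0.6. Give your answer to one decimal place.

1.6 L

TBW = 0.6 · 25 = 15 L
Free water deficit = TBW · (Na/140 − 1)
= 15 · (155/140 − 1)
= 15 · 0.1071
= 1.61 L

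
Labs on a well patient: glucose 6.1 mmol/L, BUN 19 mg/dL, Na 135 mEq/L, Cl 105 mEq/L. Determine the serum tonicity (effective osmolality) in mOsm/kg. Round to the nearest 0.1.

276.1 mOsm/kg

Effective osmolality excludes urea (freely permeant across cell membranes):
2·Na + glucose
= 2·135 + 6.1
= 270 + 6.1
= 276.1 mOsm/kg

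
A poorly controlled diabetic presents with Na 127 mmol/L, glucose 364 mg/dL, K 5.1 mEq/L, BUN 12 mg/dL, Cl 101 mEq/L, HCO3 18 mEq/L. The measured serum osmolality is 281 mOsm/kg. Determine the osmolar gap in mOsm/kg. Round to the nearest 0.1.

2.5 mOsm/kg

Calculated osmolality = 2·Na + glucose/18 + BUN/2.8
= 2·127 + 364/18 + 12/2.8
= 254 + 20.22 + 4.29
= 278.51 mOsm/kg ≈ 278.5 mOsm/kg
Osmolar gap = measured − calculated = 281 − 278.5 = 2.5 mOsm/kg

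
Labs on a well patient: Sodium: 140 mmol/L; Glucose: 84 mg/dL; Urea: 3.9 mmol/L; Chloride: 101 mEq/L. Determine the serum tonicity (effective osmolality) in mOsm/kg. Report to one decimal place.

Effective osmolality excludes urea (freely permeant across cell membranes):
2·Na + glucose/18
= 2·140 + 84/18
= 280 + 4.67
= 284.67 mOsm/kg

284.7 mOsm/kg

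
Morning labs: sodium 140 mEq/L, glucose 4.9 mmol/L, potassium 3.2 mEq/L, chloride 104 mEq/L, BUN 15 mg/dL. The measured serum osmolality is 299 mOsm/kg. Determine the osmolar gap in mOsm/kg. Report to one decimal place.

Calculated osmolality = 2·Na + glucose + BUN/2.8
= 2·140 + 4.9 + 15/2.8
= 280 + 4.90 + 5.36
= 290.26 mOsm/kg ≈ 290.3 mOsm/kg
Osmolar gap = measured − calculated = 299 − 290.3 = 8.7 mOsm/kg

8.7 mOsm/kg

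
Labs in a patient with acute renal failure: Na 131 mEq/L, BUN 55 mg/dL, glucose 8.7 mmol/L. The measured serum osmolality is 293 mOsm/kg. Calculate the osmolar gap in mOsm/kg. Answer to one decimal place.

2.7 mOsm/kg

Calculated osmolality = 2·Na + glucose + BUN/2.8
= 2·131 + 8.7 + 55/2.8
= 262 + 8.70 + 19.64
= 290.34 mOsm/kg ≈ 290.3 mOsm/kg
Osmolar gap = measured − calculated = 293 − 290.3 = 2.7 mOsm/kg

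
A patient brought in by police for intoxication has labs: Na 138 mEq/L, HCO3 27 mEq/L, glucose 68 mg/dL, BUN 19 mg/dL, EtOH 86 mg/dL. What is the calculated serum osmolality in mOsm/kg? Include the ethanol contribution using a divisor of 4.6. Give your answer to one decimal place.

305.3 mOsm/kg

Calculated osmolality = 2·Na + glucose/18 + BUN/2.8 + ethanol/4.6
= 2·138 + 68/18 + 19/2.8 + 86/4.6
= 276 + 3.78 + 6.79 + 18.70
= 305.27 mOsm/kg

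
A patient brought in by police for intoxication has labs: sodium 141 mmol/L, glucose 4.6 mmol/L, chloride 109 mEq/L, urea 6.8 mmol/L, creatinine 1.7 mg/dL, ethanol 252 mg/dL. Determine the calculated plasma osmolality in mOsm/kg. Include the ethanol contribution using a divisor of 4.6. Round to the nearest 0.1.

348.2 mOsm/kg

Calculated osmolality = 2·Na + glucose + urea + ethanol/4.6
= 2·141 + 4.6 + 6.8 + 252/4.6
= 282 + 4.60 + 6.80 + 54.78
= 348.18 mOsm/kg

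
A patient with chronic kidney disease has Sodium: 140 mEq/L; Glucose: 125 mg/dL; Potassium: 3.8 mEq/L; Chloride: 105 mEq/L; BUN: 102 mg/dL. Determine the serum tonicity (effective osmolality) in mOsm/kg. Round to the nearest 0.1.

Effective osmolality excludes urea (freely permeant across cell membranes):
2·Na + glucose/18
= 2·140 + 125/18
= 280 + 6.94
= 286.94 mOsm/kg

286.9 mOsm/kg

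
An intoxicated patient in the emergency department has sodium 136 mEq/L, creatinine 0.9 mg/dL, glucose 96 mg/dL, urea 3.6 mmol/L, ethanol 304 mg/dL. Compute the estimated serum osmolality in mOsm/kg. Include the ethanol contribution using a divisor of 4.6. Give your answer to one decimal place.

347.0 mOsm/kg

Calculated osmolality = 2·Na + glucose/18 + urea + ethanol/4.6
= 2·136 + 96/18 + 3.6 + 304/4.6
= 272 + 5.33 + 3.60 + 66.09
= 347.02 mOsm/kg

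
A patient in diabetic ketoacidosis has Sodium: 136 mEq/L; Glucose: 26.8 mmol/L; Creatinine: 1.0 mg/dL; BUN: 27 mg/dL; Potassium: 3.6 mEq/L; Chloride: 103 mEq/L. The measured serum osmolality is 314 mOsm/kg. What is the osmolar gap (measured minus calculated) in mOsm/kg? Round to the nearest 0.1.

5.6 mOsm/kg

Calculated osmolality = 2·Na + glucose + BUN/2.8
= 2·136 + 26.8 + 27/2.8
= 272 + 26.80 + 9.64
= 308.44 mOsm/kg ≈ 308.4 mOsm/kg
Osmolar gap = measured − calculated = 314 − 308.4 = 5.6 mOsm/kg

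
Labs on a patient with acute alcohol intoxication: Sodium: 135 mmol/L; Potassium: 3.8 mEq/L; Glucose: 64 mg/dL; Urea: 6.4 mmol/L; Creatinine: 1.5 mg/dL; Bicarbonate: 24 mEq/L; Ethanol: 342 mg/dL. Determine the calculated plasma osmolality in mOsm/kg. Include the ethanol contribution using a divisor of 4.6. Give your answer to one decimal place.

Calculated osmolality = 2·Na + glucose/18 + urea + ethanol/4.6
= 2·135 + 64/18 + 6.4 + 342/4.6
= 270 + 3.56 + 6.40 + 74.35
= 354.31 mOsm/kg

354.3 mOsm/kg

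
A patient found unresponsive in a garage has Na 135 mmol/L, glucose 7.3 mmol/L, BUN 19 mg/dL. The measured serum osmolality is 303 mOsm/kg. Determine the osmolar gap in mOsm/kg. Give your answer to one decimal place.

18.9 mOsm/kg

Calculated osmolality = 2·Na + glucose + BUN/2.8
= 2·135 + 7.3 + 19/2.8
= 270 + 7.30 + 6.79
= 284.09 mOsm/kg ≈ 284.1 mOsm/kg
Osmolar gap = measured − calculated = 303 − 284.1 = 18.9 mOsm/kg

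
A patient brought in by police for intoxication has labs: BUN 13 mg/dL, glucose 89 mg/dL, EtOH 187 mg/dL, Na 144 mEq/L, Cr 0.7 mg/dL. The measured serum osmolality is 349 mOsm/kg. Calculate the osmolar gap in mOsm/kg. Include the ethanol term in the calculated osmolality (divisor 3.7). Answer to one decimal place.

0.9 mOsm/kg

Calculated osmolality = 2·Na + glucose/18 + BUN/2.8 + ethanol/3.7
= 2·144 + 89/18 + 13/2.8 + 187/3.7
= 288 + 4.94 + 4.64 + 50.54
= 348.12 mOsm/kg ≈ 348.1 mOsm/kg
Osmolar gap = measured − calculated = 349 − 348.1 = 0.9 mOsm/kg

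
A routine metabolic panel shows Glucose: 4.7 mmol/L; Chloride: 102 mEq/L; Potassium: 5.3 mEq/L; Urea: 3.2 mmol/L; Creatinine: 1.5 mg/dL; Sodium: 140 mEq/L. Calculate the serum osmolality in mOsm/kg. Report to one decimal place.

Calculated osmolality = 2·Na + glucose + urea
= 2·140 + 4.7 + 3.2
= 280 + 4.70 + 3.20
= 287.9 mOsm/kg

287.9 mOsm/kg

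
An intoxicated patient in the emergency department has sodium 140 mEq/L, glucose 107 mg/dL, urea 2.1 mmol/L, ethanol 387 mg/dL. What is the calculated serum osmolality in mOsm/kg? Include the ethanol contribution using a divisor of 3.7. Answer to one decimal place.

Calculated osmolality = 2·Na + glucose/18 + urea + ethanol/3.7
= 2·140 + 107/18 + 2.1 + 387/3.7
= 280 + 5.94 + 2.10 + 104.59
= 392.63 mOsm/kg

392.6 mOsm/kg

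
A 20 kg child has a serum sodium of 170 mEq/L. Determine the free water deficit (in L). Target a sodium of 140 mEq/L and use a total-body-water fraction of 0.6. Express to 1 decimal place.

2.6 L

TBW = 0.6 · 20 = 12 L
Free water deficit = TBW · (Na/140 − 1)
= 12 · (170/140 − 1)
= 12 · 0.2143
= 2.57 L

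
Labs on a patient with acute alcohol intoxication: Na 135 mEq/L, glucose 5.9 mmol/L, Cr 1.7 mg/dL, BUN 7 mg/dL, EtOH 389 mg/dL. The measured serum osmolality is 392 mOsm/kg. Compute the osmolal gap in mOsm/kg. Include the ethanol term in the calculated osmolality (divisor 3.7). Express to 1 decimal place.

Calculated osmolality = 2·Na + glucose + BUN/2.8 + ethanol/3.7
= 2·135 + 5.9 + 7/2.8 + 389/3.7
= 270 + 5.90 + 2.50 + 105.14
= 383.54 mOsm/kg ≈ 383.5 mOsm/kg
Osmolar gap = measured − calculated = 392 − 383.5 = 8.5 mOsm/kg

8.5 mOsm/kg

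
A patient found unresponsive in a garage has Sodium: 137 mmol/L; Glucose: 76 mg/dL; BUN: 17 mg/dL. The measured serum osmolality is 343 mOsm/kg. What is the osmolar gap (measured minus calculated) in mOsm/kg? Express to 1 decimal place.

Calculated osmolality = 2·Na + glucose/18 + BUN/2.8
= 2·137 + 76/18 + 17/2.8
= 274 + 4.22 + 6.07
= 284.29 mOsm/kg ≈ 284.3 mOsm/kg
Osmolar gap = measured − calculated = 343 − 284.3 = 58.7 mOsm/kg

58.7 mOsm/kg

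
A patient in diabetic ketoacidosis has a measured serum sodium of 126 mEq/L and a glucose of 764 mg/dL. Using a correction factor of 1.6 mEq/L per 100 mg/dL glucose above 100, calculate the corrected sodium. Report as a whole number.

Corrected Na = measured Na + 1.6 · (glucose − 100)/100
= 126 + 1.6 · (764 − 100)/100
= 126 + 10.6
= 136.6 mEq/L

137 mEq/L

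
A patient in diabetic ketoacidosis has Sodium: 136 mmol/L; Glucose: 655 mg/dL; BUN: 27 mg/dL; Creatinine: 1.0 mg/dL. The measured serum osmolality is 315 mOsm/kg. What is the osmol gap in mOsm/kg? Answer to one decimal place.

-3.0 mOsm/kg

Calculated osmolality = 2·Na + glucose/18 + BUN/2.8
= 2·136 + 655/18 + 27/2.8
= 272 + 36.39 + 9.64
= 318.03 mOsm/kg ≈ 318.0 mOsm/kg
Osmolar gap = measured − calculated = 315 − 318.0 = -3.0 mOsm/kg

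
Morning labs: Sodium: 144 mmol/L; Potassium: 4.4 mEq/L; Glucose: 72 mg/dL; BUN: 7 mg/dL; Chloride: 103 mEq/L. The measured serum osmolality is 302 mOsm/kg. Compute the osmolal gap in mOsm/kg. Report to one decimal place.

7.5 mOsm/kg

Calculated osmolality = 2·Na + glucose/18 + BUN/2.8
= 2·144 + 72/18 + 7/2.8
= 288 + 4 + 2.50
= 294.5 mOsm/kg ≈ 294.5 mOsm/kg
Osmolar gap = measured − calculated = 302 − 294.5 = 7.5 mOsm/kg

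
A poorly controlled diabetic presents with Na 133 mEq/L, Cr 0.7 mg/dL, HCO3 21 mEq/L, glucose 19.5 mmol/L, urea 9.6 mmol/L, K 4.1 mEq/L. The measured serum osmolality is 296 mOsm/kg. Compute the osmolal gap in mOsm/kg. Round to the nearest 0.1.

0.9 mOsm/kg

Calculated osmolality = 2·Na + glucose + urea
= 2·133 + 19.5 + 9.6
= 266 + 19.50 + 9.60
= 295.1 mOsm/kg ≈ 295.1 mOsm/kg
Osmolar gap = measured − calculated = 296 − 295.1 = 0.9 mOsm/kg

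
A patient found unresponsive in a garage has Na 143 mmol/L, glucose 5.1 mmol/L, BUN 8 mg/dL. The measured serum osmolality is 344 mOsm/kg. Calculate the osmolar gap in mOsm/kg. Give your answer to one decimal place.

Calculated osmolality = 2·Na + glucose + BUN/2.8
= 2·143 + 5.1 + 8/2.8
= 286 + 5.10 + 2.86
= 293.96 mOsm/kg ≈ 294.0 mOsm/kg
Osmolar gap = measured − calculated = 344 − 294.0 = 50.0 mOsm/kg

50.0 mOsm/kg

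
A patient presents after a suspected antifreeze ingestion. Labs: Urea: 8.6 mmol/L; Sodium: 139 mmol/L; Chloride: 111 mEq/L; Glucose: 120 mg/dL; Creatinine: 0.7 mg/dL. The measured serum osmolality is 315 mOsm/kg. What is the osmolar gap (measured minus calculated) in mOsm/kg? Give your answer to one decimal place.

Calculated osmolality = 2·Na + glucose/18 + urea
= 2·139 + 120/18 + 8.6
= 278 + 6.67 + 8.60
= 293.27 mOsm/kg ≈ 293.3 mOsm/kg
Osmolar gap = measured − calculated = 315 − 293.3 = 21.7 mOsm/kg

21.7 mOsm/kg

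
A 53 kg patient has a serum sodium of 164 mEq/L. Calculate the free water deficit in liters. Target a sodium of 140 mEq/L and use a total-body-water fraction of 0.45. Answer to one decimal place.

4.1 L

TBW = 0.45 · 53 = 23.85 L
Free water deficit = TBW · (Na/140 − 1)
= 23.85 · (164/140 − 1)
= 23.85 · 0.1714
= 4.09 L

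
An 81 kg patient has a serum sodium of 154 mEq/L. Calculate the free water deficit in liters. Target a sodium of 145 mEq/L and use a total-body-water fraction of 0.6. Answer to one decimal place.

3.0 L

TBW = 0.6 · 81 = 48.6 L
Free water deficit = TBW · (Na/145 − 1)
= 48.6 · (154/145 − 1)
= 48.6 · 0.0621
= 3.02 L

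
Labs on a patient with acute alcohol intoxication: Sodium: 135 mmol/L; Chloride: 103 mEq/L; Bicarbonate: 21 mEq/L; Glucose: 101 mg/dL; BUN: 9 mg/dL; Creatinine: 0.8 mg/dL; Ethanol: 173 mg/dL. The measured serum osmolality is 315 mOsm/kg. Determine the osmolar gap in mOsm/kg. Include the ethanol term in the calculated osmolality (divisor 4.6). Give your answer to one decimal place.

-1.4 mOsm/kg

Calculated osmolality = 2·Na + glucose/18 + BUN/2.8 + ethanol/4.6
= 2·135 + 101/18 + 9/2.8 + 173/4.6
= 270 + 5.61 + 3.21 + 37.61
= 316.43 mOsm/kg ≈ 316.4 mOsm/kg
Osmolar gap = measured − calculated = 315 − 316.4 = -1.4 mOsm/kg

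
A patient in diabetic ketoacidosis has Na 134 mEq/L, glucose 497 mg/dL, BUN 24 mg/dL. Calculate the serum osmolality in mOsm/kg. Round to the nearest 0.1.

304.2 mOsm/kg

Calculated osmolality = 2·Na + glucose/18 + BUN/2.8
= 2·134 + 497/18 + 24/2.8
= 268 + 27.61 + 8.57
= 304.18 mOsm/kg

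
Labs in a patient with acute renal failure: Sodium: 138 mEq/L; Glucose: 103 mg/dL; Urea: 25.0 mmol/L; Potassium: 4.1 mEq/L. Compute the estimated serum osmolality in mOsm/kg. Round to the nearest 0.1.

306.7 mOsm/kg

Calculated osmolality = 2·Na + glucose/18 + urea
= 2·138 + 103/18 + 25
= 276 + 5.72 + 25
= 306.72 mOsm/kg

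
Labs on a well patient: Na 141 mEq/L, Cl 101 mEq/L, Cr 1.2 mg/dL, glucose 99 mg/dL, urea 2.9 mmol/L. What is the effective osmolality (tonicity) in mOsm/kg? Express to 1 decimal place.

Effective osmolality excludes urea (freely permeant across cell membranes):
2·Na + glucose/18
= 2·141 + 99/18
= 282 + 5.5
= 287.5 mOsm/kg

287.5 mOsm/kg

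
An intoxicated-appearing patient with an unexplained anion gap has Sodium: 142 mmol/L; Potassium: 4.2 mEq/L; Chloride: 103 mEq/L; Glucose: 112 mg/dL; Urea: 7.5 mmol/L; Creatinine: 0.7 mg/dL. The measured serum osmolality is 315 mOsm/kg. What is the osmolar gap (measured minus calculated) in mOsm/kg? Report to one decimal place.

17.3 mOsm/kg

Calculated osmolality = 2·Na + glucose/18 + urea
= 2·142 + 112/18 + 7.5
= 284 + 6.22 + 7.50
= 297.72 mOsm/kg ≈ 297.7 mOsm/kg
Osmolar gap = measured − calculated = 315 − 297.7 = 17.3 mOsm/kg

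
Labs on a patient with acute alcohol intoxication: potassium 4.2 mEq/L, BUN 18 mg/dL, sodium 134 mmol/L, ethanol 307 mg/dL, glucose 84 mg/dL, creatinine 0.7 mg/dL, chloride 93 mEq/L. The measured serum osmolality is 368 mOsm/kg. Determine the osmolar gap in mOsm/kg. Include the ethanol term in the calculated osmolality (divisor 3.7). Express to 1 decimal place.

Calculated osmolality = 2·Na + glucose/18 + BUN/2.8 + ethanol/3.7
= 2·134 + 84/18 + 18/2.8 + 307/3.7
= 268 + 4.67 + 6.43 + 82.97
= 362.07 mOsm/kg ≈ 362.1 mOsm/kg
Osmolar gap = measured − calculated = 368 − 362.1 = 5.9 mOsm/kg

5.9 mOsm/kg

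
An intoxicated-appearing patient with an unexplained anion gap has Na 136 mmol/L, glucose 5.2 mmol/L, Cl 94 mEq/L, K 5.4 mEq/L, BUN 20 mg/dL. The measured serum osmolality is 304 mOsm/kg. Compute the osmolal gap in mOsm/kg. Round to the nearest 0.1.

Calculated osmolality = 2·Na + glucose + BUN/2.8
= 2·136 + 5.2 + 20/2.8
= 272 + 5.20 + 7.14
= 284.34 mOsm/kg ≈ 284.3 mOsm/kg
Osmolar gap = measured − calculated = 304 − 284.3 = 19.7 mOsm/kg

19.7 mOsm/kg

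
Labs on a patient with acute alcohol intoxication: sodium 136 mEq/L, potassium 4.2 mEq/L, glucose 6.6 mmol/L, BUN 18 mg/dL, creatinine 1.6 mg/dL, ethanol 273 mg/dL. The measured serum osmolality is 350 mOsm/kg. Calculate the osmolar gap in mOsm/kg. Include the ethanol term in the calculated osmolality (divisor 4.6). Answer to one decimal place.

5.6 mOsm/kg

Calculated osmolality = 2·Na + glucose + BUN/2.8 + ethanol/4.6
= 2·136 + 6.6 + 18/2.8 + 273/4.6
= 272 + 6.60 + 6.43 + 59.35
= 344.38 mOsm/kg ≈ 344.4 mOsm/kg
Osmolar gap = measured − calculated = 350 − 344.4 = 5.6 mOsm/kg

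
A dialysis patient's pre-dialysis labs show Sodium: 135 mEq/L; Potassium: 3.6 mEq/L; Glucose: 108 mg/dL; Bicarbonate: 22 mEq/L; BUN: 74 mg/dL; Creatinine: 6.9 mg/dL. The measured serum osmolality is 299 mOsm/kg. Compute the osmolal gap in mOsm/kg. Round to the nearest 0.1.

Calculated osmolality = 2·Na + glucose/18 + BUN/2.8
= 2·135 + 108/18 + 74/2.8
= 270 + 6 + 26.43
= 302.43 mOsm/kg ≈ 302.4 mOsm/kg
Osmolar gap = measured − calculated = 299 − 302.4 = -3.4 mOsm/kg

-3.4 mOsm/kg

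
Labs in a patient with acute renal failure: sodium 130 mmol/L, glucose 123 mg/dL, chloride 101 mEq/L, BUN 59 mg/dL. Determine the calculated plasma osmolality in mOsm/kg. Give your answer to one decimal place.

287.9 mOsm/kg

Calculated osmolality = 2·Na + glucose/18 + BUN/2.8
= 2·130 + 123/18 + 59/2.8
= 260 + 6.83 + 21.07
= 287.9 mOsm/kg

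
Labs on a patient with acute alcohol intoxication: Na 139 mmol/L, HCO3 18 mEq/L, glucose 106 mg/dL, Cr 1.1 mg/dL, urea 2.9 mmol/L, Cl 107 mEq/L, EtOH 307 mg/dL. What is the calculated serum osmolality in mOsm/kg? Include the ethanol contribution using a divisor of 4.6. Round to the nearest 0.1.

353.5 mOsm/kg

Calculated osmolality = 2·Na + glucose/18 + urea + ethanol/4.6
= 2·139 + 106/18 + 2.9 + 307/4.6
= 278 + 5.89 + 2.90 + 66.74
= 353.53 mOsm/kg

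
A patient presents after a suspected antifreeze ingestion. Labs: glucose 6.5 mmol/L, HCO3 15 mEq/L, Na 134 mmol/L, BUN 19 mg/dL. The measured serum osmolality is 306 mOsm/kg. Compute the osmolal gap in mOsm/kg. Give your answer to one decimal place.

Calculated osmolality = 2·Na + glucose + BUN/2.8
= 2·134 + 6.5 + 19/2.8
= 268 + 6.50 + 6.79
= 281.29 mOsm/kg ≈ 281.3 mOsm/kg
Osmolar gap = measured − calculated = 306 − 281.3 = 24.7 mOsm/kg

24.7 mOsm/kg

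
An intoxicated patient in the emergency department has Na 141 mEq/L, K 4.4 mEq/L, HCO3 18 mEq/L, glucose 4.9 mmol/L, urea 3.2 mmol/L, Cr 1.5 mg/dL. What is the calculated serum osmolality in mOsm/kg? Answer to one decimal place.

Calculated osmolality = 2·Na + glucose + urea
= 2·141 + 4.9 + 3.2
= 282 + 4.90 + 3.20
= 290.1 mOsm/kg

290.1 mOsm/kg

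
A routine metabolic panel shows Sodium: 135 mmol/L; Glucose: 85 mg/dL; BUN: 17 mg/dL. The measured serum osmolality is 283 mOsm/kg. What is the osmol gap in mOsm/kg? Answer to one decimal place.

Calculated osmolality = 2·Na + glucose/18 + BUN/2.8
= 2·135 + 85/18 + 17/2.8
= 270 + 4.72 + 6.07
= 280.79 mOsm/kg ≈ 280.8 mOsm/kg
Osmolar gap = measured − calculated = 283 − 280.8 = 2.2 mOsm/kg

2.2 mOsm/kg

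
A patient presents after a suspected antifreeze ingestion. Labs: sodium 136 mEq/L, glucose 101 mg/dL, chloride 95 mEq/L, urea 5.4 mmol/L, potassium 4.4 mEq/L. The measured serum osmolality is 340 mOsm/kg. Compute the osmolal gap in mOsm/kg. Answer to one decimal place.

Calculated osmolality = 2·Na + glucose/18 + urea
= 2·136 + 101/18 + 5.4
= 272 + 5.61 + 5.40
= 283.01 mOsm/kg ≈ 283.0 mOsm/kg
Osmolar gap = measured − calculated = 340 − 283.0 = 57.0 mOsm/kg

57.0 mOsm/kg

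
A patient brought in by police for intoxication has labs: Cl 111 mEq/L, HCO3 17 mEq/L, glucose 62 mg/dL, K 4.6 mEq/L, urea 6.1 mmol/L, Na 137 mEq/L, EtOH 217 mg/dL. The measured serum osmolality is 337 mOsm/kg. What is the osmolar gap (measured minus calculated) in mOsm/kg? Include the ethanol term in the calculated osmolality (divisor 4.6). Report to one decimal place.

Calculated osmolality = 2·Na + glucose/18 + urea + ethanol/4.6
= 2·137 + 62/18 + 6.1 + 217/4.6
= 274 + 3.44 + 6.10 + 47.17
= 330.71 mOsm/kg ≈ 330.7 mOsm/kg
Osmolar gap = measured − calculated = 337 − 330.7 = 6.3 mOsm/kg

6.3 mOsm/kg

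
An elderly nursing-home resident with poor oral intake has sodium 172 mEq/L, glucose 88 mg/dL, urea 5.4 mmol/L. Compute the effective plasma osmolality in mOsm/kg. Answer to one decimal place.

Effective osmolality excludes urea (freely permeant across cell membranes):
2·Na + glucose/18
= 2·172 + 88/18
= 344 + 4.89
= 348.89 mOsm/kg

348.9 mOsm/kg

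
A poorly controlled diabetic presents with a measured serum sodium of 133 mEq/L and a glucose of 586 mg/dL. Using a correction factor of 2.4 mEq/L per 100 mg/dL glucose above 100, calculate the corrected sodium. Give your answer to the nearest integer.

Corrected Na = measured Na + 2.4 · (glucose − 100)/100
= 133 + 2.4 · (586 − 100)/100
= 133 + 11.7
= 144.7 mEq/L

145 mEq/L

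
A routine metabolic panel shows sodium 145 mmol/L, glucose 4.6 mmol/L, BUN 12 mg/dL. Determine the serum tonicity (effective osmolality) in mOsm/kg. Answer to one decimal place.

Effective osmolality excludes urea (freely permeant across cell membranes):
2·Na + glucose
= 2·145 + 4.6
= 290 + 4.6
= 294.6 mOsm/kg

294.6 mOsm/kg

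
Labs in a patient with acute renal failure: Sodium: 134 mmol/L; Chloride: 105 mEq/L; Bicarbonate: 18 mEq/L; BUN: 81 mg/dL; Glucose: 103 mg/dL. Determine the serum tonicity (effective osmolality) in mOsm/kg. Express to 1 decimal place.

Effective osmolality excludes urea (freely permeant across cell membranes):
2·Na + glucose/18
= 2·134 + 103/18
= 268 + 5.72
= 273.72 mOsm/kg

273.7 mOsm/kg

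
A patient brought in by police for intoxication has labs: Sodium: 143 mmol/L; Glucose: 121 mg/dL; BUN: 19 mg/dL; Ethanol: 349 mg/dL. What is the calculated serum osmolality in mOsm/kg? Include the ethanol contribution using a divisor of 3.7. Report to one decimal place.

Calculated osmolality = 2·Na + glucose/18 + BUN/2.8 + ethanol/3.7
= 2·143 + 121/18 + 19/2.8 + 349/3.7
= 286 + 6.72 + 6.79 + 94.32
= 393.83 mOsm/kg

393.8 mOsm/kg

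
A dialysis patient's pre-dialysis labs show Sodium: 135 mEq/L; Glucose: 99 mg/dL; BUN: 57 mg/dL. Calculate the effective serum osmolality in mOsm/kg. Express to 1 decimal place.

275.5 mOsm/kg

Effective osmolality excludes urea (freely permeant across cell membranes):
2·Na + glucose/18
= 2·135 + 99/18
= 270 + 5.5
= 275.5 mOsm/kg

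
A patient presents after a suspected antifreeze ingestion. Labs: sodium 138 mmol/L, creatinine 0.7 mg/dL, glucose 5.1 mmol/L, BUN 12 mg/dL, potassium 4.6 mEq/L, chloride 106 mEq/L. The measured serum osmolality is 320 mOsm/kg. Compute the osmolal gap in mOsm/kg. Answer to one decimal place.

Calculated osmolality = 2·Na + glucose + BUN/2.8
= 2·138 + 5.1 + 12/2.8
= 276 + 5.10 + 4.29
= 285.39 mOsm/kg ≈ 285.4 mOsm/kg
Osmolar gap = measured − calculated = 320 − 285.4 = 34.6 mOsm/kg

34.6 mOsm/kg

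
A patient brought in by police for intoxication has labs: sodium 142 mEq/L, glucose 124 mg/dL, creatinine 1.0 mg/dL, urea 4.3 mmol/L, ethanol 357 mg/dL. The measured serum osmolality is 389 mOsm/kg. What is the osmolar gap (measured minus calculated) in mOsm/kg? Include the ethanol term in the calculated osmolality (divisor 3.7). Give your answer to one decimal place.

Calculated osmolality = 2·Na + glucose/18 + urea + ethanol/3.7
= 2·142 + 124/18 + 4.3 + 357/3.7
= 284 + 6.89 + 4.30 + 96.49
= 391.68 mOsm/kg ≈ 391.7 mOsm/kg
Osmolar gap = measured − calculated = 389 − 391.7 = -2.7 mOsm/kg

-2.7 mOsm/kg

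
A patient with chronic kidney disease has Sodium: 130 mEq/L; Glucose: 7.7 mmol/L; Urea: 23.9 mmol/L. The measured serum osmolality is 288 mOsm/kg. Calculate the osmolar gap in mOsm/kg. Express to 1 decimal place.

Calculated osmolality = 2·Na + glucose + urea
= 2·130 + 7.7 + 23.9
= 260 + 7.70 + 23.90
= 291.6 mOsm/kg ≈ 291.6 mOsm/kg
Osmolar gap = measured − calculated = 288 − 291.6 = -3.6 mOsm/kg

-3.6 mOsm/kg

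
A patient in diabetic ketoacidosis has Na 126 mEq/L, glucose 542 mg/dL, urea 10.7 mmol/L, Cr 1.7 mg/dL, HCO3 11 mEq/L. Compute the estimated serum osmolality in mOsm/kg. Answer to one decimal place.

Calculated osmolality = 2·Na + glucose/18 + urea
= 2·126 + 542/18 + 10.7
= 252 + 30.11 + 10.70
= 292.81 mOsm/kg

292.8 mOsm/kg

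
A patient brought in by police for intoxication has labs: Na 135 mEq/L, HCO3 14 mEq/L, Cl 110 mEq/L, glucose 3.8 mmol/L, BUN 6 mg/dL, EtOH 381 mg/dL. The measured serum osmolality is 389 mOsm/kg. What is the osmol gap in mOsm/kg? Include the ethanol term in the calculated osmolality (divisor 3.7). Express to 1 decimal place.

Calculated osmolality = 2·Na + glucose + BUN/2.8 + ethanol/3.7
= 2·135 + 3.8 + 6/2.8 + 381/3.7
= 270 + 3.80 + 2.14 + 102.97
= 378.91 mOsm/kg ≈ 378.9 mOsm/kg
Osmolar gap = measured − calculated = 389 − 378.9 = 10.1 mOsm/kg

10.1 mOsm/kg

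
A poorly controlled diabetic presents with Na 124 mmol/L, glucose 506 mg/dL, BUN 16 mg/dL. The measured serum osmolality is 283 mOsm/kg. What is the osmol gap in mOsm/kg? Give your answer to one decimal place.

1.2 mOsm/kg

Calculated osmolality = 2·Na + glucose/18 + BUN/2.8
= 2·124 + 506/18 + 16/2.8
= 248 + 28.11 + 5.71
= 281.82 mOsm/kg ≈ 281.8 mOsm/kg
Osmolar gap = measured − calculated = 283 − 281.8 = 1.2 mOsm/kg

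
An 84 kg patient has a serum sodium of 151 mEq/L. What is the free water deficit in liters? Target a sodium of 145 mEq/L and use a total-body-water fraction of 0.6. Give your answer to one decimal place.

2.1 L

TBW = 0.6 · 84 = 50.4 L
Free water deficit = TBW · (Na/145 − 1)
= 50.4 · (151/145 − 1)
= 50.4 · 0.0414
= 2.09 L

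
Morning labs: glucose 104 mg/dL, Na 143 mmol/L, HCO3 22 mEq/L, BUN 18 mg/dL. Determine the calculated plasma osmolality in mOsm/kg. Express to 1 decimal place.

298.2 mOsm/kg

Calculated osmolality = 2·Na + glucose/18 + BUN/2.8
= 2·143 + 104/18 + 18/2.8
= 286 + 5.78 + 6.43
= 298.21 mOsm/kg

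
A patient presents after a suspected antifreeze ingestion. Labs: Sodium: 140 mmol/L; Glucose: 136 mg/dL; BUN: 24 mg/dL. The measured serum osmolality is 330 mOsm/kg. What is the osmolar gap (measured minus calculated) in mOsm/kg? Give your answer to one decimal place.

33.9 mOsm/kg

Calculated osmolality = 2·Na + glucose/18 + BUN/2.8
= 2·140 + 136/18 + 24/2.8
= 280 + 7.56 + 8.57
= 296.13 mOsm/kg ≈ 296.1 mOsm/kg
Osmolar gap = measured − calculated = 330 − 296.1 = 33.9 mOsm/kg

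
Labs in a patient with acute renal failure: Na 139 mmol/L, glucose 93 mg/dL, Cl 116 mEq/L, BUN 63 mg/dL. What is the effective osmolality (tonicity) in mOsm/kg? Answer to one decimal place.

283.2 mOsm/kg

Effective osmolality excludes urea (freely permeant across cell membranes):
2·Na + glucose/18
= 2·139 + 93/18
= 278 + 5.17
= 283.17 mOsm/kg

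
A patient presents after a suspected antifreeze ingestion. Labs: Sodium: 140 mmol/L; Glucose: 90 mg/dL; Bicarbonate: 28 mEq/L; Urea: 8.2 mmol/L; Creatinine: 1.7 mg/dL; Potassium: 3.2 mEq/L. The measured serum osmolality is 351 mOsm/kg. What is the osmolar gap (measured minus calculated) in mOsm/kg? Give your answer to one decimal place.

Calculated osmolality = 2·Na + glucose/18 + urea
= 2·140 + 90/18 + 8.2
= 280 + 5 + 8.20
= 293.2 mOsm/kg ≈ 293.2 mOsm/kg
Osmolar gap = measured − calculated = 351 − 293.2 = 57.8 mOsm/kg

57.8 mOsm/kg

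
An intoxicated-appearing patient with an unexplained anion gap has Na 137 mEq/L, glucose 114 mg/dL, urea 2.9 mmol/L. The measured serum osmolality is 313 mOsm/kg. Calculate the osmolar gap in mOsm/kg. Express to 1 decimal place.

Calculated osmolality = 2·Na + glucose/18 + urea
= 2·137 + 114/18 + 2.9
= 274 + 6.33 + 2.90
= 283.23 mOsm/kg ≈ 283.2 mOsm/kg
Osmolar gap = measured − calculated = 313 − 283.2 = 29.8 mOsm/kg

29.8 mOsm/kg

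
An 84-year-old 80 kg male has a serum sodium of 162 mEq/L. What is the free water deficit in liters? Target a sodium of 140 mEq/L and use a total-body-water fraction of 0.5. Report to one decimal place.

TBW = 0.5 · 80 = 40 L
Free water deficit = TBW · (Na/140 − 1)
= 40 · (162/140 − 1)
= 40 · 0.1571
= 6.28 L

6.3 L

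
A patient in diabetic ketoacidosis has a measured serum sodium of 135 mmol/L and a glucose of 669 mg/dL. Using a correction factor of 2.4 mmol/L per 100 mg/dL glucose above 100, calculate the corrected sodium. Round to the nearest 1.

149 mmol/L

Corrected Na = measured Na + 2.4 · (glucose − 100)/100
= 135 + 2.4 · (669 − 100)/100
= 135 + 13.7
= 148.7 mmol/L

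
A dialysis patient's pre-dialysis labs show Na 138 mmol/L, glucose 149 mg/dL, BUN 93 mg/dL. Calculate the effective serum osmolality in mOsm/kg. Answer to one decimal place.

284.3 mOsm/kg

Effective osmolality excludes urea (freely permeant across cell membranes):
2·Na + glucose/18
= 2·138 + 149/18
= 276 + 8.28
= 284.28 mOsm/kg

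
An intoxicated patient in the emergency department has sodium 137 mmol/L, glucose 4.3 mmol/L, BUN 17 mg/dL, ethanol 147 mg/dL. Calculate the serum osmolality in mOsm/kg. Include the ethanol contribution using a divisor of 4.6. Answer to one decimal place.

316.3 mOsm/kg

Calculated osmolality = 2·Na + glucose + BUN/2.8 + ethanol/4.6
= 2·137 + 4.3 + 17/2.8 + 147/4.6
= 274 + 4.30 + 6.07 + 31.96
= 316.33 mOsm/kg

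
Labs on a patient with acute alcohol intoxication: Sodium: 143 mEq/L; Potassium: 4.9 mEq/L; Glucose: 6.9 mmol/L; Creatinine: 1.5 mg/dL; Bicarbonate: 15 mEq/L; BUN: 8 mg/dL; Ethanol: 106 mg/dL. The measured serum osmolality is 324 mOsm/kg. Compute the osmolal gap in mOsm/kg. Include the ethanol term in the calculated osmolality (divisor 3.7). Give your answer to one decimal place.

Calculated osmolality = 2·Na + glucose + BUN/2.8 + ethanol/3.7
= 2·143 + 6.9 + 8/2.8 + 106/3.7
= 286 + 6.90 + 2.86 + 28.65
= 324.41 mOsm/kg ≈ 324.4 mOsm/kg
Osmolar gap = measured − calculated = 324 − 324.4 = -0.4 mOsm/kg

-0.4 mOsm/kg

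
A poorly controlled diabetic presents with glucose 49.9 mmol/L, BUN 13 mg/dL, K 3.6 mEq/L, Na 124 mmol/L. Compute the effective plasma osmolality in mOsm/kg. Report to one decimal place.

297.9 mOsm/kg

Effective osmolality excludes urea (freely permeant across cell membranes):
2·Na + glucose
= 2·124 + 49.9
= 248 + 49.9
= 297.9 mOsm/kg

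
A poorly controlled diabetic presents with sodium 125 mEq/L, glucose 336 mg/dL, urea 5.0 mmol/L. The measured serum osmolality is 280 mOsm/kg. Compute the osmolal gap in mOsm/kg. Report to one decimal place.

6.3 mOsm/kg

Calculated osmolality = 2·Na + glucose/18 + urea
= 2·125 + 336/18 + 5
= 250 + 18.67 + 5
= 273.67 mOsm/kg ≈ 273.7 mOsm/kg
Osmolar gap = measured − calculated = 280 − 273.7 = 6.3 mOsm/kg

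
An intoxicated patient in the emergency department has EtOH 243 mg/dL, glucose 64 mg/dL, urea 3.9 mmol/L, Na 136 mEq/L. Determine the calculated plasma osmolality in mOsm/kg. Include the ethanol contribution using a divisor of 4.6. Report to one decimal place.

332.3 mOsm/kg

Calculated osmolality = 2·Na + glucose/18 + urea + ethanol/4.6
= 2·136 + 64/18 + 3.9 + 243/4.6
= 272 + 3.56 + 3.90 + 52.83
= 332.29 mOsm/kg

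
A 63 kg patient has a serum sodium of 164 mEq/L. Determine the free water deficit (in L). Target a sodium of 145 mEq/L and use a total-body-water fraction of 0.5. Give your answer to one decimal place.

4.1 L

TBW = 0.5 · 63 = 31.5 L
Free water deficit = TBW · (Na/145 − 1)
= 31.5 · (164/145 − 1)
= 31.5 · 0.131
= 4.13 L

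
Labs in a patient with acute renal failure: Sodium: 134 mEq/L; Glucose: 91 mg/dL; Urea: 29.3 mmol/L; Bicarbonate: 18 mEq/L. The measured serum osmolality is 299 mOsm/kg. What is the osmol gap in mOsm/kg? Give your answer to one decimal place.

Calculated osmolality = 2·Na + glucose/18 + urea
= 2·134 + 91/18 + 29.3
= 268 + 5.06 + 29.30
= 302.36 mOsm/kg ≈ 302.4 mOsm/kg
Osmolar gap = measured − calculated = 299 − 302.4 = -3.4 mOsm/kg

-3.4 mOsm/kg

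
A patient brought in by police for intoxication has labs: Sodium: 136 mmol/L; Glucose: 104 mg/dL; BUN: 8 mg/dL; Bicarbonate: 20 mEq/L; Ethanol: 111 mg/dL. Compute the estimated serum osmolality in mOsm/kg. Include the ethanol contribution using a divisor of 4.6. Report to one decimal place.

Calculated osmolality = 2·Na + glucose/18 + BUN/2.8 + ethanol/4.6
= 2·136 + 104/18 + 8/2.8 + 111/4.6
= 272 + 5.78 + 2.86 + 24.13
= 304.77 mOsm/kg

304.8 mOsm/kg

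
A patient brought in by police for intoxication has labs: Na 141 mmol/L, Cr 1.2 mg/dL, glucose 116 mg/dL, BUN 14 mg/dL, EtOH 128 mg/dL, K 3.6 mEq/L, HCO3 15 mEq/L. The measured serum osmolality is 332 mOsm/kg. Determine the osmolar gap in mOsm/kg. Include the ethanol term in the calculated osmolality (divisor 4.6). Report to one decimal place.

10.7 mOsm/kg

Calculated osmolality = 2·Na + glucose/18 + BUN/2.8 + ethanol/4.6
= 2·141 + 116/18 + 14/2.8 + 128/4.6
= 282 + 6.44 + 5 + 27.83
= 321.27 mOsm/kg ≈ 321.3 mOsm/kg
Osmolar gap = measured − calculated = 332 − 321.3 = 10.7 mOsm/kg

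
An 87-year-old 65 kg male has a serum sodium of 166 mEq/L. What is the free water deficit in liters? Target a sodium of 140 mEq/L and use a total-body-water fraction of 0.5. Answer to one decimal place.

6.0 L

TBW = 0.5 · 65 = 32.5 L
Free water deficit = TBW · (Na/140 − 1)
= 32.5 · (166/140 − 1)
= 32.5 · 0.1857
= 6.04 L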